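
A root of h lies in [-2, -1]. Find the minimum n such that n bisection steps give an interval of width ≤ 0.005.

Width after n steps is 1/2^n. Need 2^n ≥ 1/0.005 = 200.
2^7 = 128 < 200 ≤ 2^8 = 256, so n = 8.

8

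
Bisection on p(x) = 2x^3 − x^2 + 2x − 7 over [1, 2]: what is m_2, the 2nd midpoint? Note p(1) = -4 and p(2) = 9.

midpoint 1.5: p = 0.5 > 0 → [1, 1.5]
midpoint 1.25: p = -2.15625 < 0 → [1.25, 1.5]

1.25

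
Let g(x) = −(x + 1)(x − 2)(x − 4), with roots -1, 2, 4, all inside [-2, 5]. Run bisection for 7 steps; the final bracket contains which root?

-1

x = 1.5 gives g = -3.125, negative; keep [-2, 1.5]
x = -0.25 gives g = -7.171875, negative; keep [-2, -0.25]
x = -1.125 gives g = 2.001953, positive; keep [-1.125, -0.25]
x = -0.6875 gives g = -3.9368, negative; keep [-1.125, -0.6875]
x = -0.90625 gives g = -1.3368, negative; keep [-1.125, -0.90625]
x = -1.015625 gives g = 0.2363, positive; keep [-1.015625, -0.90625]
x = -0.9609375 gives g = -0.5738, negative; keep [-1.015625, -0.9609375]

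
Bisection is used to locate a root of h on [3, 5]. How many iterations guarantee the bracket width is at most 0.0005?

12

Width after n steps is 2/2^n. Need 2^n ≥ 2/0.0005 = 4000.
2^11 = 2048 < 4000 ≤ 2^12 = 4096, so n = 12.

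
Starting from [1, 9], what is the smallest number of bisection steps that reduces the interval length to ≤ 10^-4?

Width after n steps is 8/2^n. Need 2^n ≥ 8/10^-4 = 80000.
2^16 = 65536 < 80000 ≤ 2^17 = 131072, so n = 17.

17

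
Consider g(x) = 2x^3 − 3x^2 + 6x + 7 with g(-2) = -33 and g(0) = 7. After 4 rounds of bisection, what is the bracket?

x = -1 gives g = -4, negative; keep [-1, 0]
x = -0.5 gives g = 3, positive; keep [-1, -0.5]
x = -0.75 gives g = -0.03125, negative; keep [-0.75, -0.5]
x = -0.625 gives g = 1.5898, positive; keep [-0.75, -0.625]

[-0.75, -0.625]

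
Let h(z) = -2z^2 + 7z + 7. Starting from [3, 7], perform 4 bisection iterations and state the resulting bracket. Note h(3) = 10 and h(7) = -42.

m = 5, h(m) = -8 (−); new bracket [3, 5]
m = 4, h(m) = 3 (+); new bracket [4, 5]
m = 4.5, h(m) = -2 (−); new bracket [4, 4.5]
m = 4.25, h(m) = 0.625 (+); new bracket [4.25, 4.5]

[4.25, 4.5]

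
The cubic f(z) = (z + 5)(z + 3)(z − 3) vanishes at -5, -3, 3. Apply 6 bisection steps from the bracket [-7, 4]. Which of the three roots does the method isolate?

z = -1.5 gives f = -23.625, negative; keep [-1.5, 4]
z = 1.25 gives f = -46.484375, negative; keep [1.25, 4]
z = 2.625 gives f = -16.083984, negative; keep [2.625, 4]
z = 3.3125 gives f = 16.3977, positive; keep [2.625, 3.3125]
z = 2.96875 gives f = -1.4864, negative; keep [2.96875, 3.3125]
z = 3.140625 gives f = 7.0296, positive; keep [2.96875, 3.140625]

3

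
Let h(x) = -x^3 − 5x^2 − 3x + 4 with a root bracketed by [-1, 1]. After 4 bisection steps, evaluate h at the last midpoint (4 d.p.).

m = 0, h(m) = 4 (+); new bracket [0, 1]
m = 0.5, h(m) = 1.125 (+); new bracket [0.5, 1]
m = 0.75, h(m) = -1.484375 (−); new bracket [0.5, 0.75]
m = 0.625, h(m) = -0.0723 (−); new bracket [0.5, 0.625]

-0.0723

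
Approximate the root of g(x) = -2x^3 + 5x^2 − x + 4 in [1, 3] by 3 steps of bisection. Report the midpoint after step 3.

m = 2, g(m) = 6 (+); new bracket [2, 3]
m = 2.5, g(m) = 1.5 (+); new bracket [2.5, 3]
m = 2.75, g(m) = -2.53125 (−); new bracket [2.5, 2.75]

2.75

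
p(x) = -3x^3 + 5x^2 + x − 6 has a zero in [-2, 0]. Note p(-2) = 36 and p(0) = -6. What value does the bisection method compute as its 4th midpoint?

-0.875

p(-1) = 1 > 0, so the root lies in [-1, 0]
p(-0.5) = -4.875 < 0, so the root lies in [-1, -0.5]
p(-0.75) = -2.671875 < 0, so the root lies in [-1, -0.75]
p(-0.875) = -1.0371 < 0, so the root lies in [-1, -0.875]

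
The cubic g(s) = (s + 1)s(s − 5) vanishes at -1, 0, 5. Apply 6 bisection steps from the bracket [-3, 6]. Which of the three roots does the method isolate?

g(1.5) = -13.125 < 0, so the root lies in [1.5, 6]
g(3.75) = -22.265625 < 0, so the root lies in [3.75, 6]
g(4.875) = -3.580078 < 0, so the root lies in [4.875, 6]
g(5.4375) = 15.3142 > 0, so the root lies in [4.875, 5.4375]
g(5.15625) = 4.9599 > 0, so the root lies in [4.875, 5.15625]
g(5.015625) = 0.4714 > 0, so the root lies in [4.875, 5.015625]

5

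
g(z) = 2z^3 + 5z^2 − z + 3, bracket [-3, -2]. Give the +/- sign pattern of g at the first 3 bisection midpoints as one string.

z = -2.5 gives g = 5.5, positive; keep [-3, -2.5]
z = -2.75 gives g = 1.96875, positive; keep [-3, -2.75]
z = -2.875 gives g = -0.324219, negative; keep [-2.875, -2.75]

++-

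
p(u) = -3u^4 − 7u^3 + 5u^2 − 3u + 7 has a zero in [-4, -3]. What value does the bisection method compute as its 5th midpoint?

p(-3.5) = -71.3125 < 0, so the root lies in [-3.5, -3]
p(-3.25) = -24.839844 < 0, so the root lies in [-3.25, -3]
p(-3.125) = -7.276123 < 0, so the root lies in [-3.125, -3]
p(-3.0625) = 0.2507 > 0, so the root lies in [-3.125, -3.0625]
p(-3.09375) = -3.4128 < 0, so the root lies in [-3.09375, -3.0625]

-3.09375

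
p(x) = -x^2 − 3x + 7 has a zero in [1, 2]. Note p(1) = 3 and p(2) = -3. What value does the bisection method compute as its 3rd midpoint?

p(1.5) = 0.25 > 0, so the root lies in [1.5, 2]
p(1.75) = -1.3125 < 0, so the root lies in [1.5, 1.75]
p(1.625) = -0.515625 < 0, so the root lies in [1.5, 1.625]

1.625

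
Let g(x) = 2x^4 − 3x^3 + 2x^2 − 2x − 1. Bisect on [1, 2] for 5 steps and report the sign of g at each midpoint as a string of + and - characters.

+---+

g(1.5) = 0.5 > 0, so the root lies in [1, 1.5]
g(1.25) = -1.351562 < 0, so the root lies in [1.25, 1.5]
g(1.375) = -0.618652 < 0, so the root lies in [1.375, 1.5]
g(1.4375) = -0.1135 < 0, so the root lies in [1.4375, 1.5]
g(1.46875) = 0.1789 > 0, so the root lies in [1.4375, 1.46875]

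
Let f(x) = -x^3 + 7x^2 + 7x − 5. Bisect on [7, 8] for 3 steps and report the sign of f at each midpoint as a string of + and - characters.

++-

x = 7.5 gives f = 19.375, positive; keep [7.5, 8]
x = 7.75 gives f = 4.203125, positive; keep [7.75, 8]
x = 7.875 gives f = -4.138672, negative; keep [7.75, 7.875]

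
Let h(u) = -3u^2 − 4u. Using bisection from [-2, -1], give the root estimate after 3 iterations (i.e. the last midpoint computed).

m = -1.5, h(m) = -0.75 (−); new bracket [-1.5, -1]
m = -1.25, h(m) = 0.3125 (+); new bracket [-1.5, -1.25]
m = -1.375, h(m) = -0.171875 (−); new bracket [-1.375, -1.25]

-1.375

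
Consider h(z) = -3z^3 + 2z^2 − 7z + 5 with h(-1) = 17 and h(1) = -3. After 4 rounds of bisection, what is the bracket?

[0.625, 0.75]

m = 0, h(m) = 5 (+); new bracket [0, 1]
m = 0.5, h(m) = 1.625 (+); new bracket [0.5, 1]
m = 0.75, h(m) = -0.390625 (−); new bracket [0.5, 0.75]
m = 0.625, h(m) = 0.6738 (+); new bracket [0.625, 0.75]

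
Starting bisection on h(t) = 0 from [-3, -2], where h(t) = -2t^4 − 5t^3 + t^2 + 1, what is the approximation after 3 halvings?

midpoint -2.5: h = 7.25 > 0 → [-3, -2.5]
midpoint -2.75: h = -1.835938 < 0 → [-2.75, -2.5]
midpoint -2.625: h = 3.368652 > 0 → [-2.75, -2.625]

-2.625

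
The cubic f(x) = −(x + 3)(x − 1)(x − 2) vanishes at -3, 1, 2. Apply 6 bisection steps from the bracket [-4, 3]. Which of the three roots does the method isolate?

-3

x = -0.5 gives f = -9.375, negative; keep [-4, -0.5]
x = -2.25 gives f = -10.359375, negative; keep [-4, -2.25]
x = -3.125 gives f = 2.642578, positive; keep [-3.125, -2.25]
x = -2.6875 gives f = -5.4016, negative; keep [-3.125, -2.6875]
x = -2.90625 gives f = -1.7967, negative; keep [-3.125, -2.90625]
x = -3.015625 gives f = 0.3147, positive; keep [-3.015625, -2.90625]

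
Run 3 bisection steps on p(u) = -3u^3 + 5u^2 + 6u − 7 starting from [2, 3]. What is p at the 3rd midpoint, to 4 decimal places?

u = 2.5 gives p = -7.625, negative; keep [2, 2.5]
u = 2.25 gives p = -2.359375, negative; keep [2, 2.25]
u = 2.125 gives p = -0.458984, negative; keep [2, 2.125]

-0.4590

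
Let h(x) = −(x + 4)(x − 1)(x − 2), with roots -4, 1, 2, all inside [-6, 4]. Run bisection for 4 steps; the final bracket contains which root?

m = -1, h(m) = -18 (−); new bracket [-6, -1]
m = -3.5, h(m) = -12.375 (−); new bracket [-6, -3.5]
m = -4.75, h(m) = 29.109375 (+); new bracket [-4.75, -3.5]
m = -4.125, h(m) = 3.9238 (+); new bracket [-4.125, -3.5]

-4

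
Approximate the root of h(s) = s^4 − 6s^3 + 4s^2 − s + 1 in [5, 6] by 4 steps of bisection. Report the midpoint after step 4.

5.3125

h(5.5) = 33.3125 > 0, so the root lies in [5, 5.5]
h(5.25) = -2.527344 < 0, so the root lies in [5.25, 5.5]
h(5.375) = 14.133057 > 0, so the root lies in [5.25, 5.375]
h(5.3125) = 5.4993 > 0, so the root lies in [5.25, 5.3125]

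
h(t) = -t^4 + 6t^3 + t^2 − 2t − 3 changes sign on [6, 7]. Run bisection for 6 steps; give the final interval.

midpoint 6.5: h = -111.0625 < 0 → [6, 6.5]
midpoint 6.25: h = -37.472656 < 0 → [6, 6.25]
midpoint 6.125: h = -6.457275 < 0 → [6, 6.125]
midpoint 6.0625: h = 7.7026 > 0 → [6.0625, 6.125]
midpoint 6.09375: h = 0.7322 > 0 → [6.09375, 6.125]
midpoint 6.109375: h = -2.835 < 0 → [6.09375, 6.109375]

[6.09375, 6.109375]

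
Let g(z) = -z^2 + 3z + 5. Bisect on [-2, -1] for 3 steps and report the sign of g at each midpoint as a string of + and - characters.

--+

g(-1.5) = -1.75 < 0, so the root lies in [-1.5, -1]
g(-1.25) = -0.3125 < 0, so the root lies in [-1.25, -1]
g(-1.125) = 0.359375 > 0, so the root lies in [-1.25, -1.125]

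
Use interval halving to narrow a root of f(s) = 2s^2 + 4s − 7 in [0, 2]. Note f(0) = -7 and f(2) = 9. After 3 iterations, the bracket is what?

s = 1 gives f = -1, negative; keep [1, 2]
s = 1.5 gives f = 3.5, positive; keep [1, 1.5]
s = 1.25 gives f = 1.125, positive; keep [1, 1.25]

[1, 1.25]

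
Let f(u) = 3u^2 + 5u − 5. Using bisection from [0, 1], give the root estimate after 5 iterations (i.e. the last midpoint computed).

0.71875

f(0.5) = -1.75 < 0, so the root lies in [0.5, 1]
f(0.75) = 0.4375 > 0, so the root lies in [0.5, 0.75]
f(0.625) = -0.703125 < 0, so the root lies in [0.625, 0.75]
f(0.6875) = -0.1445 < 0, so the root lies in [0.6875, 0.75]
f(0.71875) = 0.1436 > 0, so the root lies in [0.6875, 0.71875]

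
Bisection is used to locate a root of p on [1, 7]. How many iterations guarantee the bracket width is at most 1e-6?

Width after n steps is 6/2^n. Need 2^n ≥ 6/1e-6 = 6000000.
2^22 = 4194304 < 6000000 ≤ 2^23 = 8388608, so n = 23.

23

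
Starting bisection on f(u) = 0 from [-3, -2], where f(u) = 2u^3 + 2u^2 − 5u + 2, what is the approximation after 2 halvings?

-2.25

f(-2.5) = -4.25 < 0, so the root lies in [-2.5, -2]
f(-2.25) = 0.59375 > 0, so the root lies in [-2.5, -2.25]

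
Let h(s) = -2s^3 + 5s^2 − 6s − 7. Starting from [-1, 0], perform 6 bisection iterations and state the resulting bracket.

s = -0.5 gives h = -2.5, negative; keep [-1, -0.5]
s = -0.75 gives h = 1.15625, positive; keep [-0.75, -0.5]
s = -0.625 gives h = -0.808594, negative; keep [-0.75, -0.625]
s = -0.6875 gives h = 0.1382, positive; keep [-0.6875, -0.625]
s = -0.65625 gives h = -0.3439, negative; keep [-0.6875, -0.65625]
s = -0.671875 gives h = -0.1051, negative; keep [-0.6875, -0.671875]

[-0.6875, -0.671875]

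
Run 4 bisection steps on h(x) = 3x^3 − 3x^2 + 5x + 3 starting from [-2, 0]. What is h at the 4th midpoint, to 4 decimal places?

0.5449

midpoint -1: h = -8 < 0 → [-1, 0]
midpoint -0.5: h = -0.625 < 0 → [-0.5, 0]
midpoint -0.25: h = 1.515625 > 0 → [-0.5, -0.25]
midpoint -0.375: h = 0.5449 > 0 → [-0.5, -0.375]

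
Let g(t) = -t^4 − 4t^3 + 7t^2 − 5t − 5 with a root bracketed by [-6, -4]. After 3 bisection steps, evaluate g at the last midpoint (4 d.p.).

33.3086

m = -5, g(m) = 70 (+); new bracket [-6, -5]
m = -5.5, g(m) = -15.3125 (−); new bracket [-5.5, -5]
m = -5.25, g(m) = 33.308594 (+); new bracket [-5.5, -5.25]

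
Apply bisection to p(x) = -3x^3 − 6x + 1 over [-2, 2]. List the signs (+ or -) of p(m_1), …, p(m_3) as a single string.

m = 0, p(m) = 1 (+); new bracket [0, 2]
m = 1, p(m) = -8 (−); new bracket [0, 1]
m = 0.5, p(m) = -2.375 (−); new bracket [0, 0.5]

+--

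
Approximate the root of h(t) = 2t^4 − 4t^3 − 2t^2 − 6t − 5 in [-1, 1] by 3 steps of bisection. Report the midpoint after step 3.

-0.75

midpoint 0: h = -5 < 0 → [-1, 0]
midpoint -0.5: h = -1.875 < 0 → [-1, -0.5]
midpoint -0.75: h = 0.695312 > 0 → [-0.75, -0.5]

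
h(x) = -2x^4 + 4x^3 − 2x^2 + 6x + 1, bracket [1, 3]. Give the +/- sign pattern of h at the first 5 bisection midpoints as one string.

x = 2 gives h = 5, positive; keep [2, 3]
x = 2.5 gives h = -12.125, negative; keep [2, 2.5]
x = 2.25 gives h = -1.320312, negative; keep [2, 2.25]
x = 2.125 gives h = 2.3198, positive; keep [2.125, 2.25]
x = 2.1875 gives h = 0.6294, positive; keep [2.1875, 2.25]

+--++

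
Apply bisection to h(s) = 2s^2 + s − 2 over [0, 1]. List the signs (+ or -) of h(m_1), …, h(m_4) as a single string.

midpoint 0.5: h = -1 < 0 → [0.5, 1]
midpoint 0.75: h = -0.125 < 0 → [0.75, 1]
midpoint 0.875: h = 0.40625 > 0 → [0.75, 0.875]
midpoint 0.8125: h = 0.1328 > 0 → [0.75, 0.8125]

--++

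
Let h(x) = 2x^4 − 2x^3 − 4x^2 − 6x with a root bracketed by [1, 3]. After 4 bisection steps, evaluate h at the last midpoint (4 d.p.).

h(2) = -12 < 0, so the root lies in [2, 3]
h(2.5) = 6.875 > 0, so the root lies in [2, 2.5]
h(2.25) = -5.273438 < 0, so the root lies in [2.25, 2.5]
h(2.375) = 0.0278 > 0, so the root lies in [2.25, 2.375]

0.0278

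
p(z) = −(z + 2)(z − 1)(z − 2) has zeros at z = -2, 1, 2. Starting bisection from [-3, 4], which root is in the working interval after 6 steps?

z = 0.5 gives p = -1.875, negative; keep [-3, 0.5]
z = -1.25 gives p = -5.484375, negative; keep [-3, -1.25]
z = -2.125 gives p = 1.611328, positive; keep [-2.125, -1.25]
z = -1.6875 gives p = -3.0969, negative; keep [-2.125, -1.6875]
z = -1.90625 gives p = -1.0643, negative; keep [-2.125, -1.90625]
z = -2.015625 gives p = 0.1892, positive; keep [-2.015625, -1.90625]

-2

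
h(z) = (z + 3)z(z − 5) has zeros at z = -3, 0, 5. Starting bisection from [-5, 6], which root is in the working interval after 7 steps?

h(0.5) = -7.875 < 0, so the root lies in [0.5, 6]
h(3.25) = -35.546875 < 0, so the root lies in [3.25, 6]
h(4.625) = -13.224609 < 0, so the root lies in [4.625, 6]
h(5.3125) = 13.8 > 0, so the root lies in [4.625, 5.3125]
h(4.96875) = -1.2373 < 0, so the root lies in [4.96875, 5.3125]
h(5.140625) = 5.8849 > 0, so the root lies in [4.96875, 5.140625]
h(5.0546875) = 2.2265 > 0, so the root lies in [4.96875, 5.0546875]

5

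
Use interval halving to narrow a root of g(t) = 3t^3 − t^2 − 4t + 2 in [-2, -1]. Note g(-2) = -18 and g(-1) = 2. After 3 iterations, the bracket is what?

[-1.25, -1.125]

midpoint -1.5: g = -4.375 < 0 → [-1.5, -1]
midpoint -1.25: g = -0.421875 < 0 → [-1.25, -1]
midpoint -1.125: g = 0.962891 > 0 → [-1.25, -1.125]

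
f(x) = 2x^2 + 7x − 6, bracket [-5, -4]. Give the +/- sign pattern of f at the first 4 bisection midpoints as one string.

++--

m = -4.5, f(m) = 3 (+); new bracket [-4.5, -4]
m = -4.25, f(m) = 0.375 (+); new bracket [-4.25, -4]
m = -4.125, f(m) = -0.84375 (−); new bracket [-4.25, -4.125]
m = -4.1875, f(m) = -0.2422 (−); new bracket [-4.25, -4.1875]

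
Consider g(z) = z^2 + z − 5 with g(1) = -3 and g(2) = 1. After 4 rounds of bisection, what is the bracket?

z = 1.5 gives g = -1.25, negative; keep [1.5, 2]
z = 1.75 gives g = -0.1875, negative; keep [1.75, 2]
z = 1.875 gives g = 0.390625, positive; keep [1.75, 1.875]
z = 1.8125 gives g = 0.0977, positive; keep [1.75, 1.8125]

[1.75, 1.8125]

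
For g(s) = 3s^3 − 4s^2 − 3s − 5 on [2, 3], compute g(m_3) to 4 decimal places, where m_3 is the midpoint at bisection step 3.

m = 2.5, g(m) = 9.375 (+); new bracket [2, 2.5]
m = 2.25, g(m) = 2.171875 (+); new bracket [2, 2.25]
m = 2.125, g(m) = -0.650391 (−); new bracket [2.125, 2.25]

-0.6504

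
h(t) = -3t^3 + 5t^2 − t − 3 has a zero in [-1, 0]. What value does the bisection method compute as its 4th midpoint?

-0.5625

midpoint -0.5: h = -0.875 < 0 → [-1, -0.5]
midpoint -0.75: h = 1.828125 > 0 → [-0.75, -0.5]
midpoint -0.625: h = 0.310547 > 0 → [-0.625, -0.5]
midpoint -0.5625: h = -0.3215 < 0 → [-0.625, -0.5625]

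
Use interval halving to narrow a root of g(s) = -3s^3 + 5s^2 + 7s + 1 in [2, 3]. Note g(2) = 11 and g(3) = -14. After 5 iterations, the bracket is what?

[2.59375, 2.625]

midpoint 2.5: g = 2.875 > 0 → [2.5, 3]
midpoint 2.75: g = -4.328125 < 0 → [2.5, 2.75]
midpoint 2.625: g = -0.435547 < 0 → [2.5, 2.625]
midpoint 2.5625: g = 1.2903 > 0 → [2.5625, 2.625]
midpoint 2.59375: g = 0.4453 > 0 → [2.59375, 2.625]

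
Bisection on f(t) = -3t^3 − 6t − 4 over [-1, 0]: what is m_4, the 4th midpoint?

f(-0.5) = -0.625 < 0, so the root lies in [-1, -0.5]
f(-0.75) = 1.765625 > 0, so the root lies in [-0.75, -0.5]
f(-0.625) = 0.482422 > 0, so the root lies in [-0.625, -0.5]
f(-0.5625) = -0.0911 < 0, so the root lies in [-0.625, -0.5625]

-0.5625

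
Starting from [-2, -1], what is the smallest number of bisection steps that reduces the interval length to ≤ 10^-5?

Width after n steps is 1/2^n. Need 2^n ≥ 1/10^-5 = 100000.
2^16 = 65536 < 100000 ≤ 2^17 = 131072, so n = 17.

17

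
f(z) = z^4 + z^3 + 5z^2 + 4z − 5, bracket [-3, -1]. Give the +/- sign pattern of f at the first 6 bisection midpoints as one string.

++--++

midpoint -2: f = 15 > 0 → [-2, -1]
midpoint -1.5: f = 1.9375 > 0 → [-1.5, -1]
midpoint -1.25: f = -1.699219 < 0 → [-1.5, -1.25]
midpoint -1.375: f = -0.072 < 0 → [-1.5, -1.375]
midpoint -1.4375: f = 0.8816 > 0 → [-1.4375, -1.375]
midpoint -1.40625: f = 0.3924 > 0 → [-1.40625, -1.375]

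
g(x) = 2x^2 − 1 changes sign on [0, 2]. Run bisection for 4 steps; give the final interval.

m = 1, g(m) = 1 (+); new bracket [0, 1]
m = 0.5, g(m) = -0.5 (−); new bracket [0.5, 1]
m = 0.75, g(m) = 0.125 (+); new bracket [0.5, 0.75]
m = 0.625, g(m) = -0.2188 (−); new bracket [0.625, 0.75]

[0.625, 0.75]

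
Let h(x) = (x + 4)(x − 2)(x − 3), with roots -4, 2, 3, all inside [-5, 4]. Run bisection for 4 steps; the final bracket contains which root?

-4

h(-0.5) = 30.625 > 0, so the root lies in [-5, -0.5]
h(-2.75) = 34.140625 > 0, so the root lies in [-5, -2.75]
h(-3.875) = 5.048828 > 0, so the root lies in [-5, -3.875]
h(-4.4375) = -20.947 < 0, so the root lies in [-4.4375, -3.875]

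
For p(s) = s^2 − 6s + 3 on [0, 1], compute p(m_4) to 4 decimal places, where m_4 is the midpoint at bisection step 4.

-0.0586

midpoint 0.5: p = 0.25 > 0 → [0.5, 1]
midpoint 0.75: p = -0.9375 < 0 → [0.5, 0.75]
midpoint 0.625: p = -0.359375 < 0 → [0.5, 0.625]
midpoint 0.5625: p = -0.0586 < 0 → [0.5, 0.5625]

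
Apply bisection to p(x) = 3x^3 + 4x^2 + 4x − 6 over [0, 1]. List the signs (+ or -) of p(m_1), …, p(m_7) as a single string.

x = 0.5 gives p = -2.625, negative; keep [0.5, 1]
x = 0.75 gives p = 0.515625, positive; keep [0.5, 0.75]
x = 0.625 gives p = -1.205078, negative; keep [0.625, 0.75]
x = 0.6875 gives p = -0.3845, negative; keep [0.6875, 0.75]
x = 0.71875 gives p = 0.0553, positive; keep [0.6875, 0.71875]
x = 0.703125 gives p = -0.1671, negative; keep [0.703125, 0.71875]
x = 0.7109375 gives p = -0.0565, negative; keep [0.7109375, 0.71875]

-+--+--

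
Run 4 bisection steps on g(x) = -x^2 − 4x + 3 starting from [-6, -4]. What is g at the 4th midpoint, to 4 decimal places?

0.1094

m = -5, g(m) = -2 (−); new bracket [-5, -4]
m = -4.5, g(m) = 0.75 (+); new bracket [-5, -4.5]
m = -4.75, g(m) = -0.5625 (−); new bracket [-4.75, -4.5]
m = -4.625, g(m) = 0.1094 (+); new bracket [-4.75, -4.625]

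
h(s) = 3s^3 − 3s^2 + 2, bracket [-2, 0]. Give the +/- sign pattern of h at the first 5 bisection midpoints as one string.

midpoint -1: h = -4 < 0 → [-1, 0]
midpoint -0.5: h = 0.875 > 0 → [-1, -0.5]
midpoint -0.75: h = -0.953125 < 0 → [-0.75, -0.5]
midpoint -0.625: h = 0.0957 > 0 → [-0.75, -0.625]
midpoint -0.6875: h = -0.3928 < 0 → [-0.6875, -0.625]

-+-+-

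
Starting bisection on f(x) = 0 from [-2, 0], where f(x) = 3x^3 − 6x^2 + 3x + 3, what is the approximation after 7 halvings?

midpoint -1: f = -9 < 0 → [-1, 0]
midpoint -0.5: f = -0.375 < 0 → [-0.5, 0]
midpoint -0.25: f = 1.828125 > 0 → [-0.5, -0.25]
midpoint -0.375: f = 0.873 > 0 → [-0.5, -0.375]
midpoint -0.4375: f = 0.2878 > 0 → [-0.5, -0.4375]
midpoint -0.46875: f = -0.0336 < 0 → [-0.46875, -0.4375]
midpoint -0.453125: f = 0.1296 > 0 → [-0.46875, -0.453125]

-0.453125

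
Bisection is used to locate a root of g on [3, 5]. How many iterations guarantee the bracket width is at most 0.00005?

Width after n steps is 2/2^n. Need 2^n ≥ 2/0.00005 = 40000.
2^15 = 32768 < 40000 ≤ 2^16 = 65536, so n = 16.

16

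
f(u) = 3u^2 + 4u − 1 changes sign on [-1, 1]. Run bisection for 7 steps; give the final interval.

midpoint 0: f = -1 < 0 → [0, 1]
midpoint 0.5: f = 1.75 > 0 → [0, 0.5]
midpoint 0.25: f = 0.1875 > 0 → [0, 0.25]
midpoint 0.125: f = -0.4531 < 0 → [0.125, 0.25]
midpoint 0.1875: f = -0.1445 < 0 → [0.1875, 0.25]
midpoint 0.21875: f = 0.0186 > 0 → [0.1875, 0.21875]
midpoint 0.203125: f = -0.0637 < 0 → [0.203125, 0.21875]

[0.203125, 0.21875]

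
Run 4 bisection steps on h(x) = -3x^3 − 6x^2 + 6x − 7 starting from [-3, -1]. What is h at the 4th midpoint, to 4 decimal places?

midpoint -2: h = -19 < 0 → [-3, -2]
midpoint -2.5: h = -12.625 < 0 → [-3, -2.5]
midpoint -2.75: h = -6.484375 < 0 → [-3, -2.75]
midpoint -2.875: h = -2.5527 < 0 → [-3, -2.875]

-2.5527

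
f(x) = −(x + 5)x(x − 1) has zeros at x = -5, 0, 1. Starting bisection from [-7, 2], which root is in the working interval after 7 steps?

-5

x = -2.5 gives f = -21.875, negative; keep [-7, -2.5]
x = -4.75 gives f = -6.828125, negative; keep [-7, -4.75]
x = -5.875 gives f = 35.341797, positive; keep [-5.875, -4.75]
x = -5.3125 gives f = 10.4797, positive; keep [-5.3125, -4.75]
x = -5.03125 gives f = 0.9483, positive; keep [-5.03125, -4.75]
x = -4.890625 gives f = -3.151, negative; keep [-5.03125, -4.890625]
x = -4.9609375 gives f = -1.1551, negative; keep [-5.03125, -4.9609375]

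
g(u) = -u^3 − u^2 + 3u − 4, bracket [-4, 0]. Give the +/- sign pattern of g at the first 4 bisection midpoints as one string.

-+-+

m = -2, g(m) = -6 (−); new bracket [-4, -2]
m = -3, g(m) = 5 (+); new bracket [-3, -2]
m = -2.5, g(m) = -2.125 (−); new bracket [-3, -2.5]
m = -2.75, g(m) = 0.9844 (+); new bracket [-2.75, -2.5]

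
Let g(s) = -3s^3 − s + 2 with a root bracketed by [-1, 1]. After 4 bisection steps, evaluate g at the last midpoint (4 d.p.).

0.6426

m = 0, g(m) = 2 (+); new bracket [0, 1]
m = 0.5, g(m) = 1.125 (+); new bracket [0.5, 1]
m = 0.75, g(m) = -0.015625 (−); new bracket [0.5, 0.75]
m = 0.625, g(m) = 0.6426 (+); new bracket [0.625, 0.75]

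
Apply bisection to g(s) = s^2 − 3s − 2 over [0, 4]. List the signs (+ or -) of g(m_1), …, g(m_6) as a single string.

---+++

midpoint 2: g = -4 < 0 → [2, 4]
midpoint 3: g = -2 < 0 → [3, 4]
midpoint 3.5: g = -0.25 < 0 → [3.5, 4]
midpoint 3.75: g = 0.8125 > 0 → [3.5, 3.75]
midpoint 3.625: g = 0.2656 > 0 → [3.5, 3.625]
midpoint 3.5625: g = 0.0039 > 0 → [3.5, 3.5625]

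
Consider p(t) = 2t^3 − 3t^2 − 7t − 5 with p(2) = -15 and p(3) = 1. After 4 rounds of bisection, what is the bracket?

[2.9375, 3]

t = 2.5 gives p = -10, negative; keep [2.5, 3]
t = 2.75 gives p = -5.34375, negative; keep [2.75, 3]
t = 2.875 gives p = -2.394531, negative; keep [2.875, 3]
t = 2.9375 gives p = -0.7544, negative; keep [2.9375, 3]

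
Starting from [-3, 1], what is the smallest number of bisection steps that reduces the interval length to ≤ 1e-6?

22

Width after n steps is 4/2^n. Need 2^n ≥ 4/1e-6 = 4000000.
2^21 = 2097152 < 4000000 ≤ 2^22 = 4194304, so n = 22.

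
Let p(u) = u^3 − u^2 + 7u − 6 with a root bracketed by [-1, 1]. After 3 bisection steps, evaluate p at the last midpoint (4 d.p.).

midpoint 0: p = -6 < 0 → [0, 1]
midpoint 0.5: p = -2.625 < 0 → [0.5, 1]
midpoint 0.75: p = -0.890625 < 0 → [0.75, 1]

-0.8906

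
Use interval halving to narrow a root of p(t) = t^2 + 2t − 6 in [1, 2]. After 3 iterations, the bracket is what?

midpoint 1.5: p = -0.75 < 0 → [1.5, 2]
midpoint 1.75: p = 0.5625 > 0 → [1.5, 1.75]
midpoint 1.625: p = -0.109375 < 0 → [1.625, 1.75]

[1.625, 1.75]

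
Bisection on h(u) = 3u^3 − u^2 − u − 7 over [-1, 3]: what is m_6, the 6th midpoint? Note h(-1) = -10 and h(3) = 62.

1.5625

h(1) = -6 < 0, so the root lies in [1, 3]
h(2) = 11 > 0, so the root lies in [1, 2]
h(1.5) = -0.625 < 0, so the root lies in [1.5, 2]
h(1.75) = 4.2656 > 0, so the root lies in [1.5, 1.75]
h(1.625) = 1.6074 > 0, so the root lies in [1.5, 1.625]
h(1.5625) = 0.4402 > 0, so the root lies in [1.5, 1.5625]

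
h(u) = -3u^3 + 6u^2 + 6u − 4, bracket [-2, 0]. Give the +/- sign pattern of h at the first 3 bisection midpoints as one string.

-++

u = -1 gives h = -1, negative; keep [-2, -1]
u = -1.5 gives h = 10.625, positive; keep [-1.5, -1]
u = -1.25 gives h = 3.734375, positive; keep [-1.25, -1]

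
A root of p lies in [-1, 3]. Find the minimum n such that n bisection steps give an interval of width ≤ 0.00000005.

Width after n steps is 4/2^n. Need 2^n ≥ 4/0.00000005 = 80000000.
2^26 = 67108864 < 80000000 ≤ 2^27 = 134217728, so n = 27.

27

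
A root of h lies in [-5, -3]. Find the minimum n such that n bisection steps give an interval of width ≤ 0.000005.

19

Width after n steps is 2/2^n. Need 2^n ≥ 2/0.000005 = 400000.
2^18 = 262144 < 400000 ≤ 2^19 = 524288, so n = 19.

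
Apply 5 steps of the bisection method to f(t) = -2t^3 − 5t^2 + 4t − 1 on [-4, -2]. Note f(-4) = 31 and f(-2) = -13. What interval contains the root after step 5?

[-3.1875, -3.125]

m = -3, f(m) = -4 (−); new bracket [-4, -3]
m = -3.5, f(m) = 9.5 (+); new bracket [-3.5, -3]
m = -3.25, f(m) = 1.84375 (+); new bracket [-3.25, -3]
m = -3.125, f(m) = -1.293 (−); new bracket [-3.25, -3.125]
m = -3.1875, f(m) = 0.2202 (+); new bracket [-3.1875, -3.125]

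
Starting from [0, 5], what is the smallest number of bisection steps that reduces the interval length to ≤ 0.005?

10

Width after n steps is 5/2^n. Need 2^n ≥ 5/0.005 = 1000.
2^9 = 512 < 1000 ≤ 2^10 = 1024, so n = 10.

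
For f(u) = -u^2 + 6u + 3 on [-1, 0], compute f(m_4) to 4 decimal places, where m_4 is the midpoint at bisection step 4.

m = -0.5, f(m) = -0.25 (−); new bracket [-0.5, 0]
m = -0.25, f(m) = 1.4375 (+); new bracket [-0.5, -0.25]
m = -0.375, f(m) = 0.609375 (+); new bracket [-0.5, -0.375]
m = -0.4375, f(m) = 0.1836 (+); new bracket [-0.5, -0.4375]

0.1836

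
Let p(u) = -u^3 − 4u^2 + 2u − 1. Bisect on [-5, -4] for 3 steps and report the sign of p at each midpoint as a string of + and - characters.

m = -4.5, p(m) = 0.125 (+); new bracket [-4.5, -4]
m = -4.25, p(m) = -4.984375 (−); new bracket [-4.5, -4.25]
m = -4.375, p(m) = -2.572266 (−); new bracket [-4.5, -4.375]

+--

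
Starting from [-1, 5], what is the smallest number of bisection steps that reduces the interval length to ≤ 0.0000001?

26

Width after n steps is 6/2^n. Need 2^n ≥ 6/0.0000001 = 60000000.
2^25 = 33554432 < 60000000 ≤ 2^26 = 67108864, so n = 26.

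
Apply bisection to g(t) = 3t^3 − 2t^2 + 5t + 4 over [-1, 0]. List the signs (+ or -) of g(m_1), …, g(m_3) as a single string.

+--

t = -0.5 gives g = 0.625, positive; keep [-1, -0.5]
t = -0.75 gives g = -2.140625, negative; keep [-0.75, -0.5]
t = -0.625 gives g = -0.638672, negative; keep [-0.625, -0.5]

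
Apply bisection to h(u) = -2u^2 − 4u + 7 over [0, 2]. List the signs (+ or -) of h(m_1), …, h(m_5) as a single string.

h(1) = 1 > 0, so the root lies in [1, 2]
h(1.5) = -3.5 < 0, so the root lies in [1, 1.5]
h(1.25) = -1.125 < 0, so the root lies in [1, 1.25]
h(1.125) = -0.0312 < 0, so the root lies in [1, 1.125]
h(1.0625) = 0.4922 > 0, so the root lies in [1.0625, 1.125]

+---+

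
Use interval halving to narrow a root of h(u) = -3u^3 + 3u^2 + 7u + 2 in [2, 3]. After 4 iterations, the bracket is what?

m = 2.5, h(m) = -8.625 (−); new bracket [2, 2.5]
m = 2.25, h(m) = -1.234375 (−); new bracket [2, 2.25]
m = 2.125, h(m) = 1.634766 (+); new bracket [2.125, 2.25]
m = 2.1875, h(m) = 0.2654 (+); new bracket [2.1875, 2.25]

[2.1875, 2.25]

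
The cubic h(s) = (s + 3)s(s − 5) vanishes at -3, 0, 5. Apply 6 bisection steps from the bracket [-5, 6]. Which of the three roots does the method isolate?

midpoint 0.5: h = -7.875 < 0 → [0.5, 6]
midpoint 3.25: h = -35.546875 < 0 → [3.25, 6]
midpoint 4.625: h = -13.224609 < 0 → [4.625, 6]
midpoint 5.3125: h = 13.8 > 0 → [4.625, 5.3125]
midpoint 4.96875: h = -1.2373 < 0 → [4.96875, 5.3125]
midpoint 5.140625: h = 5.8849 > 0 → [4.96875, 5.140625]

5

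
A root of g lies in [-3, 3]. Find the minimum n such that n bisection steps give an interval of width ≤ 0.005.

Width after n steps is 6/2^n. Need 2^n ≥ 6/0.005 = 1200.
2^10 = 1024 < 1200 ≤ 2^11 = 2048, so n = 11.

11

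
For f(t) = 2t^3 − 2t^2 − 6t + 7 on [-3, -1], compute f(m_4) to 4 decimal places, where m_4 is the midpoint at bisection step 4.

t = -2 gives f = -5, negative; keep [-2, -1]
t = -1.5 gives f = 4.75, positive; keep [-2, -1.5]
t = -1.75 gives f = 0.65625, positive; keep [-2, -1.75]
t = -1.875 gives f = -1.9648, negative; keep [-1.875, -1.75]

-1.9648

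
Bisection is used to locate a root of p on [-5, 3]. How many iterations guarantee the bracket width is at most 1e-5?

20

Width after n steps is 8/2^n. Need 2^n ≥ 8/1e-5 = 800000.
2^19 = 524288 < 800000 ≤ 2^20 = 1048576, so n = 20.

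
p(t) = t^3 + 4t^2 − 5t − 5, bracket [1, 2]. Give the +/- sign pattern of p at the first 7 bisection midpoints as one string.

-+++++-

p(1.5) = -0.125 < 0, so the root lies in [1.5, 2]
p(1.75) = 3.859375 > 0, so the root lies in [1.5, 1.75]
p(1.625) = 1.728516 > 0, so the root lies in [1.5, 1.625]
p(1.5625) = 0.7678 > 0, so the root lies in [1.5, 1.5625]
p(1.53125) = 0.313 > 0, so the root lies in [1.5, 1.53125]
p(1.515625) = 0.0919 > 0, so the root lies in [1.5, 1.515625]
p(1.5078125) = -0.0171 < 0, so the root lies in [1.5078125, 1.515625]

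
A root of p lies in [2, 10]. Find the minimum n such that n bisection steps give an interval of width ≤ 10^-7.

27

Width after n steps is 8/2^n. Need 2^n ≥ 8/10^-7 = 80000000.
2^26 = 67108864 < 80000000 ≤ 2^27 = 134217728, so n = 27.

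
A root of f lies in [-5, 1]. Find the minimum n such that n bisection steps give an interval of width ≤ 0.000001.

Width after n steps is 6/2^n. Need 2^n ≥ 6/0.000001 = 6000000.
2^22 = 4194304 < 6000000 ≤ 2^23 = 8388608, so n = 23.

23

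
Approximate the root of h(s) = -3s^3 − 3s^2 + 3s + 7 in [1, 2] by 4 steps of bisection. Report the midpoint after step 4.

1.3125

midpoint 1.5: h = -5.375 < 0 → [1, 1.5]
midpoint 1.25: h = 0.203125 > 0 → [1.25, 1.5]
midpoint 1.375: h = -2.345703 < 0 → [1.25, 1.375]
midpoint 1.3125: h = -1.0134 < 0 → [1.25, 1.3125]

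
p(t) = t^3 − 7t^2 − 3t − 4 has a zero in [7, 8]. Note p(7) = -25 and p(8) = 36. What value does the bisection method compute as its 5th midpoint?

7.46875

t = 7.5 gives p = 1.625, positive; keep [7, 7.5]
t = 7.25 gives p = -12.609375, negative; keep [7.25, 7.5]
t = 7.375 gives p = -5.728516, negative; keep [7.375, 7.5]
t = 7.4375 gives p = -2.1116, negative; keep [7.4375, 7.5]
t = 7.46875 gives p = -0.2583, negative; keep [7.46875, 7.5]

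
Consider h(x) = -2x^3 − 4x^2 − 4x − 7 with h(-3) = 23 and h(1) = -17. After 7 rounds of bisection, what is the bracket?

[-1.9375, -1.90625]

h(-1) = -5 < 0, so the root lies in [-3, -1]
h(-2) = 1 > 0, so the root lies in [-2, -1]
h(-1.5) = -3.25 < 0, so the root lies in [-2, -1.5]
h(-1.75) = -1.5312 < 0, so the root lies in [-2, -1.75]
h(-1.875) = -0.3789 < 0, so the root lies in [-2, -1.875]
h(-1.9375) = 0.2808 > 0, so the root lies in [-1.9375, -1.875]
h(-1.90625) = -0.0563 < 0, so the root lies in [-1.9375, -1.90625]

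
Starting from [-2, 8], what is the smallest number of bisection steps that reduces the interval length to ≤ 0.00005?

18

Width after n steps is 10/2^n. Need 2^n ≥ 10/0.00005 = 200000.
2^17 = 131072 < 200000 ≤ 2^18 = 262144, so n = 18.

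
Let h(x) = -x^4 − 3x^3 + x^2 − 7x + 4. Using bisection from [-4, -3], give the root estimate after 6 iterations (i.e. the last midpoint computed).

h(-3.5) = 19.3125 > 0, so the root lies in [-4, -3.5]
h(-3.75) = 4.761719 > 0, so the root lies in [-4, -3.75]
h(-3.875) = -4.771729 < 0, so the root lies in [-3.875, -3.75]
h(-3.8125) = 0.1977 > 0, so the root lies in [-3.875, -3.8125]
h(-3.84375) = -2.2352 < 0, so the root lies in [-3.84375, -3.8125]
h(-3.828125) = -1.0059 < 0, so the root lies in [-3.828125, -3.8125]

-3.828125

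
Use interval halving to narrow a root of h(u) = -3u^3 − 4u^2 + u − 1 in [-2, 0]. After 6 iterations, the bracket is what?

h(-1) = -3 < 0, so the root lies in [-2, -1]
h(-1.5) = -1.375 < 0, so the root lies in [-2, -1.5]
h(-1.75) = 1.078125 > 0, so the root lies in [-1.75, -1.5]
h(-1.625) = -0.3145 < 0, so the root lies in [-1.75, -1.625]
h(-1.6875) = 0.3381 > 0, so the root lies in [-1.6875, -1.625]
h(-1.65625) = 0.0012 > 0, so the root lies in [-1.65625, -1.625]

[-1.65625, -1.625]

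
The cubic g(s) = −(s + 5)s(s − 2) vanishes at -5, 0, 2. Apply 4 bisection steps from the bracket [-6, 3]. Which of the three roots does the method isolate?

midpoint -1.5: g = -18.375 < 0 → [-6, -1.5]
midpoint -3.75: g = -26.953125 < 0 → [-6, -3.75]
midpoint -4.875: g = -4.189453 < 0 → [-6, -4.875]
midpoint -5.4375: g = 17.6931 > 0 → [-5.4375, -4.875]

-5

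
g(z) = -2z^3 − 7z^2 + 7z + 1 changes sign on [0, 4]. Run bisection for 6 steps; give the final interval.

z = 2 gives g = -29, negative; keep [0, 2]
z = 1 gives g = -1, negative; keep [0, 1]
z = 0.5 gives g = 2.5, positive; keep [0.5, 1]
z = 0.75 gives g = 1.4688, positive; keep [0.75, 1]
z = 0.875 gives g = 0.4258, positive; keep [0.875, 1]
z = 0.9375 gives g = -0.2378, negative; keep [0.875, 0.9375]

[0.875, 0.9375]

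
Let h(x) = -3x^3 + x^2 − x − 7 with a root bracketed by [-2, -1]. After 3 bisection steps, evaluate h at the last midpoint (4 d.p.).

-0.3379

m = -1.5, h(m) = 6.875 (+); new bracket [-1.5, -1]
m = -1.25, h(m) = 1.671875 (+); new bracket [-1.25, -1]
m = -1.125, h(m) = -0.337891 (−); new bracket [-1.25, -1.125]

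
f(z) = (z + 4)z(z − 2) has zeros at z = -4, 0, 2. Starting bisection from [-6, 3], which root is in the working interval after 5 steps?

-4

f(-1.5) = 13.125 > 0, so the root lies in [-6, -1.5]
f(-3.75) = 5.390625 > 0, so the root lies in [-6, -3.75]
f(-4.875) = -29.326172 < 0, so the root lies in [-4.875, -3.75]
f(-4.3125) = -8.5071 < 0, so the root lies in [-4.3125, -3.75]
f(-4.03125) = -0.7598 < 0, so the root lies in [-4.03125, -3.75]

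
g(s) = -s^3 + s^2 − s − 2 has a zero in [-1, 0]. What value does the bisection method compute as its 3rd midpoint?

-0.875

s = -0.5 gives g = -1.125, negative; keep [-1, -0.5]
s = -0.75 gives g = -0.265625, negative; keep [-1, -0.75]
s = -0.875 gives g = 0.310547, positive; keep [-0.875, -0.75]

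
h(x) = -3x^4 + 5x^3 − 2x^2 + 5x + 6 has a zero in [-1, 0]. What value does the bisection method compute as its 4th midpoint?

midpoint -0.5: h = 2.1875 > 0 → [-1, -0.5]
midpoint -0.75: h = -1.933594 < 0 → [-0.75, -0.5]
midpoint -0.625: h = 0.415283 > 0 → [-0.75, -0.625]
midpoint -0.6875: h = -0.6778 < 0 → [-0.6875, -0.625]

-0.6875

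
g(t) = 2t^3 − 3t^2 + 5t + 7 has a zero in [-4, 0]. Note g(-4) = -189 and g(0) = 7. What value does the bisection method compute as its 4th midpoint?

-0.75

midpoint -2: g = -31 < 0 → [-2, 0]
midpoint -1: g = -3 < 0 → [-1, 0]
midpoint -0.5: g = 3.5 > 0 → [-1, -0.5]
midpoint -0.75: g = 0.7188 > 0 → [-1, -0.75]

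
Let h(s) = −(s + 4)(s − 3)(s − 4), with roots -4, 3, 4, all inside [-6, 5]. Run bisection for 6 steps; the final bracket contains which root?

h(-0.5) = -55.125 < 0, so the root lies in [-6, -0.5]
h(-3.25) = -33.984375 < 0, so the root lies in [-6, -3.25]
h(-4.625) = 41.103516 > 0, so the root lies in [-4.625, -3.25]
h(-3.9375) = -3.4417 < 0, so the root lies in [-4.625, -3.9375]
h(-4.28125) = 16.9588 > 0, so the root lies in [-4.28125, -3.9375]
h(-4.109375) = 6.3058 > 0, so the root lies in [-4.109375, -3.9375]

-4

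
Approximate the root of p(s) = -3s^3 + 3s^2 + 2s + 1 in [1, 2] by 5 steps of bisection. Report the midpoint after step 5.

1.59375

p(1.5) = 0.625 > 0, so the root lies in [1.5, 2]
p(1.75) = -2.390625 < 0, so the root lies in [1.5, 1.75]
p(1.625) = -0.701172 < 0, so the root lies in [1.5, 1.625]
p(1.5625) = 0.0051 > 0, so the root lies in [1.5625, 1.625]
p(1.59375) = -0.3369 < 0, so the root lies in [1.5625, 1.59375]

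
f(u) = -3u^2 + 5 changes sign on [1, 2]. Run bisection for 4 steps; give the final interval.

[1.25, 1.3125]

midpoint 1.5: f = -1.75 < 0 → [1, 1.5]
midpoint 1.25: f = 0.3125 > 0 → [1.25, 1.5]
midpoint 1.375: f = -0.671875 < 0 → [1.25, 1.375]
midpoint 1.3125: f = -0.168 < 0 → [1.25, 1.3125]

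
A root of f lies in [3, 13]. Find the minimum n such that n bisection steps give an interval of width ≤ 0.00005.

Width after n steps is 10/2^n. Need 2^n ≥ 10/0.00005 = 200000.
2^17 = 131072 < 200000 ≤ 2^18 = 262144, so n = 18.

18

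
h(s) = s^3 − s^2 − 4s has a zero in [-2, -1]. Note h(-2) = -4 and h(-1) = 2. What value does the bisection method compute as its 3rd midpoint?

-1.625

midpoint -1.5: h = 0.375 > 0 → [-2, -1.5]
midpoint -1.75: h = -1.421875 < 0 → [-1.75, -1.5]
midpoint -1.625: h = -0.431641 < 0 → [-1.625, -1.5]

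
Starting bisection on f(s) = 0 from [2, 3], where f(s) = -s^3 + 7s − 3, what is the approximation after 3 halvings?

2.375

s = 2.5 gives f = -1.125, negative; keep [2, 2.5]
s = 2.25 gives f = 1.359375, positive; keep [2.25, 2.5]
s = 2.375 gives f = 0.228516, positive; keep [2.375, 2.5]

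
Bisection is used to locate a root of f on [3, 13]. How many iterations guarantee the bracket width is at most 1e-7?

27

Width after n steps is 10/2^n. Need 2^n ≥ 10/1e-7 = 100000000.
2^26 = 67108864 < 100000000 ≤ 2^27 = 134217728, so n = 27.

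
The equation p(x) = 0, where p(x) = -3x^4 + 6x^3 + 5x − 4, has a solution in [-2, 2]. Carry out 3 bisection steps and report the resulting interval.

midpoint 0: p = -4 < 0 → [0, 2]
midpoint 1: p = 4 > 0 → [0, 1]
midpoint 0.5: p = -0.9375 < 0 → [0.5, 1]

[0.5, 1]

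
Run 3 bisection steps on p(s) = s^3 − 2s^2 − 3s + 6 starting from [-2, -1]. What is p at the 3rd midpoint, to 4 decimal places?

1.3027

s = -1.5 gives p = 2.625, positive; keep [-2, -1.5]
s = -1.75 gives p = -0.234375, negative; keep [-1.75, -1.5]
s = -1.625 gives p = 1.302734, positive; keep [-1.75, -1.625]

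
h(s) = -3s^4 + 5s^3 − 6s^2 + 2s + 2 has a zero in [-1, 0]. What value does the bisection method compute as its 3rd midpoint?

midpoint -0.5: h = -1.3125 < 0 → [-0.5, 0]
midpoint -0.25: h = 1.035156 > 0 → [-0.5, -0.25]
midpoint -0.375: h = 0.083252 > 0 → [-0.5, -0.375]

-0.375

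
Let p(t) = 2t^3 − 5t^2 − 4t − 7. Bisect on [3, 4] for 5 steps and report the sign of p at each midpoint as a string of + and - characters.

t = 3.5 gives p = 3.5, positive; keep [3, 3.5]
t = 3.25 gives p = -4.15625, negative; keep [3.25, 3.5]
t = 3.375 gives p = -0.566406, negative; keep [3.375, 3.5]
t = 3.4375 gives p = 1.4058, positive; keep [3.375, 3.4375]
t = 3.40625 gives p = 0.4046, positive; keep [3.375, 3.40625]

+--++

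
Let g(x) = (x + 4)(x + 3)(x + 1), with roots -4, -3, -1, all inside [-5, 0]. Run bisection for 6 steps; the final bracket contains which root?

g(-2.5) = -1.125 < 0, so the root lies in [-2.5, 0]
g(-1.25) = -1.203125 < 0, so the root lies in [-1.25, 0]
g(-0.625) = 3.005859 > 0, so the root lies in [-1.25, -0.625]
g(-0.9375) = 0.3948 > 0, so the root lies in [-1.25, -0.9375]
g(-1.09375) = -0.5194 < 0, so the root lies in [-1.09375, -0.9375]
g(-1.015625) = -0.0925 < 0, so the root lies in [-1.015625, -0.9375]

-1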